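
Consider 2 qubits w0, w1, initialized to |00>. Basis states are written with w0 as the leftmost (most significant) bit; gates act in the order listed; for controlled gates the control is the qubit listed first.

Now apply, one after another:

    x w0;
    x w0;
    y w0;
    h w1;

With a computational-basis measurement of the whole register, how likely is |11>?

A full measurement returns |11> with probability 1/2. Key observation: gates 1-2 undo each other exactly, leaving only the rest of the circuit to track.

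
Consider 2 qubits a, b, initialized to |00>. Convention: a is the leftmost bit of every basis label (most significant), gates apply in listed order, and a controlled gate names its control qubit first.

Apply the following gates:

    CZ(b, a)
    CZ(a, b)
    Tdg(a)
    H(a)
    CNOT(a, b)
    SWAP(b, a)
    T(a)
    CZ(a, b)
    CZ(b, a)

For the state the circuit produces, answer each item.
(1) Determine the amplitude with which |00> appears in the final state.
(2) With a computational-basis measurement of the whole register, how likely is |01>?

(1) The final state's coefficient on |00> equals sqrt(2)/2.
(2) A full measurement returns |01> with probability 0.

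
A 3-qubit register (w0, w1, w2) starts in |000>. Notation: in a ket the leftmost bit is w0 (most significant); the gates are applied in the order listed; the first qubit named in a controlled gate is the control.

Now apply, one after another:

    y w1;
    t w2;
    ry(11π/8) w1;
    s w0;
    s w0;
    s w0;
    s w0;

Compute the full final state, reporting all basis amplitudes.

After the circuit, the state carries amplitude -I*sin(5*pi/16) on |000>, -I*cos(5*pi/16) on |010>, and 0 on every other basis state. Key observation: gates 4-7 undo each other exactly, leaving only the rest of the circuit to track.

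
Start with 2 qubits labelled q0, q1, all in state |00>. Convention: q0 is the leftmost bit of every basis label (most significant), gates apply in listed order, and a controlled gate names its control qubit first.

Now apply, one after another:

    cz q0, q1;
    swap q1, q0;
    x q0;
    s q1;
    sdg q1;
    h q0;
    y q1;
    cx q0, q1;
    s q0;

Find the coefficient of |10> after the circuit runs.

The amplitude on |10> is sqrt(2)/2.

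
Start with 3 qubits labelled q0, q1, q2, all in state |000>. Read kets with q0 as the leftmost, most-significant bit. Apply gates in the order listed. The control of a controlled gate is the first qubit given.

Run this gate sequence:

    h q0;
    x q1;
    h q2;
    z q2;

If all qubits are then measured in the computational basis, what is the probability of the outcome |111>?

Outcome |111> occurs with probability 1/4.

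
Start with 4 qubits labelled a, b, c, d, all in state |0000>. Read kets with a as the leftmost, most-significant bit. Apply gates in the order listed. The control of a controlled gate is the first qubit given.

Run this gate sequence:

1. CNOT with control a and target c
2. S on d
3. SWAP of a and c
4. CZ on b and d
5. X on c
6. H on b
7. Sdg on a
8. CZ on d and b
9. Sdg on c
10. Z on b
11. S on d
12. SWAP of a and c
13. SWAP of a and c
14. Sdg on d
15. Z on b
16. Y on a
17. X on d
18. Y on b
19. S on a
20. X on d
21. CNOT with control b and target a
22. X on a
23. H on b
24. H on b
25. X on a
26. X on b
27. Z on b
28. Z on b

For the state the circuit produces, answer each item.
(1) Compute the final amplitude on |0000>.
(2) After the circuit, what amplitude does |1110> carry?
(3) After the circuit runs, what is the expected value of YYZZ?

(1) |0000> carries amplitude 0 in the final state. Key observation: steps 10-15 multiply out to the identity, so the circuit reduces to the remaining gates.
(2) The final state's coefficient on |1110> equals sqrt(2)/2.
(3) The observable YYZZ averages to -1.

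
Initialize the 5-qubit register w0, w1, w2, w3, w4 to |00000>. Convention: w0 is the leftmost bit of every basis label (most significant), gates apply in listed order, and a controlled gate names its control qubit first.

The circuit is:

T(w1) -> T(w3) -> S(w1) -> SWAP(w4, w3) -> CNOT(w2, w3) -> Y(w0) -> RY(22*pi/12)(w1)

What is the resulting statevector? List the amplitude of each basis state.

The final amplitudes are I*(-sqrt(6) - sqrt(2))/4 on |10000>, I*(-sqrt(2) + sqrt(6))/4 on |11000>, and 0 on every other basis state.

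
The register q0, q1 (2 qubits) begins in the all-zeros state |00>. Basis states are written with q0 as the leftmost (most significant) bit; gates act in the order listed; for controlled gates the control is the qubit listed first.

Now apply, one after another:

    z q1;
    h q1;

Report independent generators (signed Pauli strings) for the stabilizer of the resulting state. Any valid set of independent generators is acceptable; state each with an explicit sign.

The final state is stabilized by the group generated by +IX, +ZI; other independent generating sets are equally valid.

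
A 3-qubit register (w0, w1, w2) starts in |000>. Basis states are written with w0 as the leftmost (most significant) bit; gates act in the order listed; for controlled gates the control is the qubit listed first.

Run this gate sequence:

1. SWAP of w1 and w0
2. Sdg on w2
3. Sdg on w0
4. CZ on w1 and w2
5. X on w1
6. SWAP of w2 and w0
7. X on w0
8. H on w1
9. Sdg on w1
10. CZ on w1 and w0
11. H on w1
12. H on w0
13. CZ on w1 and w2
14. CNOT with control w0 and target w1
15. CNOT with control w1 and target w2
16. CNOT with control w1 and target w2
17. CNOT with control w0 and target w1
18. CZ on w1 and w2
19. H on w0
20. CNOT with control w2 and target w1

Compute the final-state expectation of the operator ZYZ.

In the final state, ZYZ has expectation -1.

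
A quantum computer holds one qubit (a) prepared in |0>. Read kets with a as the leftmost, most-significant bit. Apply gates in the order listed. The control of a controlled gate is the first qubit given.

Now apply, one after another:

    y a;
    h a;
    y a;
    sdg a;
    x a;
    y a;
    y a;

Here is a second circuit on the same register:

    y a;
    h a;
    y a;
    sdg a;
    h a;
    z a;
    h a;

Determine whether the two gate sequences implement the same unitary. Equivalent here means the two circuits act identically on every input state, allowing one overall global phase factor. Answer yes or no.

Yes: on every input state the two circuits agree up to one overall phase factor.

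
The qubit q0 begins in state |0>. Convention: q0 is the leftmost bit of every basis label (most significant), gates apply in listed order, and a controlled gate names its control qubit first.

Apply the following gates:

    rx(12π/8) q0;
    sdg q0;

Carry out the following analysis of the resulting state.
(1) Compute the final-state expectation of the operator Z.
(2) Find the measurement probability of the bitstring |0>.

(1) In the final state, Z has expectation 0.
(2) Outcome |0> occurs with probability 1/2.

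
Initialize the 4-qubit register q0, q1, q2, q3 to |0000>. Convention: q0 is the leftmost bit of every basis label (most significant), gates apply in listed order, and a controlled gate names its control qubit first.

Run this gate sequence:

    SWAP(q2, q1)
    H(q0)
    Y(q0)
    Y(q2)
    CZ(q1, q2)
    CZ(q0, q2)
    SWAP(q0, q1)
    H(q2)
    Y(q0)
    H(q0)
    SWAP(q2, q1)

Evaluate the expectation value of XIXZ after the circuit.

The expectation value of XIXZ is -1.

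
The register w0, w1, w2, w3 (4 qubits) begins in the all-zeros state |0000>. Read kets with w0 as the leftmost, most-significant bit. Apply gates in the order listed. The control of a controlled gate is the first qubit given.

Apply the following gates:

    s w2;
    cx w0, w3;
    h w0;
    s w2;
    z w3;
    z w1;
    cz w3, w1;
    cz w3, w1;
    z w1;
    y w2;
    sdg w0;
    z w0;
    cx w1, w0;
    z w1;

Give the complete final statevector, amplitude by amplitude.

The resulting statevector has amplitude sqrt(2)*I/2 on |0010>, -sqrt(2)/2 on |1010>, and 0 on every other basis state. Key observation: gates 6-9 undo each other exactly, leaving only the rest of the circuit to track.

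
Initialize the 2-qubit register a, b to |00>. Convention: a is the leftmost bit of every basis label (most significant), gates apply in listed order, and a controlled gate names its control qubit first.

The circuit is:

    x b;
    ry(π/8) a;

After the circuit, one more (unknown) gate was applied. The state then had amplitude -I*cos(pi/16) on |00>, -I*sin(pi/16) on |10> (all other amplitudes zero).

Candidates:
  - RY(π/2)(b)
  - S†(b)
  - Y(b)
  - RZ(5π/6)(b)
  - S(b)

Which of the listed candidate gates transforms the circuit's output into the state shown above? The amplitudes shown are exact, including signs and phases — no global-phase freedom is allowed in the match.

It was Y(b) that produced the state shown.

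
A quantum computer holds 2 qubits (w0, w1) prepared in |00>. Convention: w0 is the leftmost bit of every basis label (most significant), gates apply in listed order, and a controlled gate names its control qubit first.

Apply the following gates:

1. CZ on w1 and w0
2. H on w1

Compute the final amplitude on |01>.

The amplitude on |01> is sqrt(2)/2.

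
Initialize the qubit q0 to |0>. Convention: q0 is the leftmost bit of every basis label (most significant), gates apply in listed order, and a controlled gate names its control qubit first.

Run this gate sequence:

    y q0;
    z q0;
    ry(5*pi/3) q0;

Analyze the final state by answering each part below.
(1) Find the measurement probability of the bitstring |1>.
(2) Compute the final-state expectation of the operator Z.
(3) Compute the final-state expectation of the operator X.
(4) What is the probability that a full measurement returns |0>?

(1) The probability of measuring |1> is 3/4.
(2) In the final state, Z has expectation -1/2.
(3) The expectation value of X is sqrt(3)/2.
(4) The probability of measuring |0> is 1/4.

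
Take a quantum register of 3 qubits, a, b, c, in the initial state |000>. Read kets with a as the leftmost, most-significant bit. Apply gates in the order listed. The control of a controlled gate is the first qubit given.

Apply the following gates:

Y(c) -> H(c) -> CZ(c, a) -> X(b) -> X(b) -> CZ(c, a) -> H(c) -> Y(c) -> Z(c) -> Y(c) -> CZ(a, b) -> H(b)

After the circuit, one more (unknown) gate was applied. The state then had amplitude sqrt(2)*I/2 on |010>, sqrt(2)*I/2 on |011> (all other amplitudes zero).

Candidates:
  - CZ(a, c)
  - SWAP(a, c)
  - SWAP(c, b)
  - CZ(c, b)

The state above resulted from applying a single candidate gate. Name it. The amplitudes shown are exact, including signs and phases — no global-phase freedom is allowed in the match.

The unique candidate consistent with the amplitudes is SWAP(c, b). Key observation: gates 1-8 undo each other exactly, leaving only the rest of the circuit to track.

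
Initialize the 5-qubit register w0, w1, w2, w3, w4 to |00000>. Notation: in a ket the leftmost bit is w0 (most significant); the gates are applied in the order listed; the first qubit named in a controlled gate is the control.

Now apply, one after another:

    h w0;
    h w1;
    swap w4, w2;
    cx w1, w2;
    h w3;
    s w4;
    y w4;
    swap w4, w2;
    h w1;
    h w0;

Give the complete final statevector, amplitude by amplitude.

The final amplitudes are sqrt(2)*I/4 on |00100>, sqrt(2)*I/4 on |00101>, sqrt(2)*I/4 on |00110>, sqrt(2)*I/4 on |00111>, sqrt(2)*I/4 on |01100>, -sqrt(2)*I/4 on |01101>, sqrt(2)*I/4 on |01110>, -sqrt(2)*I/4 on |01111>, and 0 on every other basis state.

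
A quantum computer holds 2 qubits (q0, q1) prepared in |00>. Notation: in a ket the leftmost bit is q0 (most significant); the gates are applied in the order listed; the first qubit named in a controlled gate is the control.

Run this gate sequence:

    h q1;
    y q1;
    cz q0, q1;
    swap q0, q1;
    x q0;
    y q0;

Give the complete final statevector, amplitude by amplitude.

After the circuit, the state carries amplitude -sqrt(2)/2 on |00>, 0 on |01>, -sqrt(2)/2 on |10>, 0 on |11>.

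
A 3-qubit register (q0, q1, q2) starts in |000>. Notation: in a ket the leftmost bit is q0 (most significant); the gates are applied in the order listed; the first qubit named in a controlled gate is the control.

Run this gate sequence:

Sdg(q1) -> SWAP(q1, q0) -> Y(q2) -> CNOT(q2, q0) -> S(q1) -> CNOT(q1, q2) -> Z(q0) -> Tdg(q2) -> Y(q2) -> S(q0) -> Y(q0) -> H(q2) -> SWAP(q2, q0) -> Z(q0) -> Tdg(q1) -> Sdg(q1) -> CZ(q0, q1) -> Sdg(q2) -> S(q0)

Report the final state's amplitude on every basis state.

The final amplitudes are sqrt(2)*exp(3*I*pi/4)/2 on |000>, sqrt(2)*exp(I*pi/4)/2 on |100>, and 0 on every other basis state.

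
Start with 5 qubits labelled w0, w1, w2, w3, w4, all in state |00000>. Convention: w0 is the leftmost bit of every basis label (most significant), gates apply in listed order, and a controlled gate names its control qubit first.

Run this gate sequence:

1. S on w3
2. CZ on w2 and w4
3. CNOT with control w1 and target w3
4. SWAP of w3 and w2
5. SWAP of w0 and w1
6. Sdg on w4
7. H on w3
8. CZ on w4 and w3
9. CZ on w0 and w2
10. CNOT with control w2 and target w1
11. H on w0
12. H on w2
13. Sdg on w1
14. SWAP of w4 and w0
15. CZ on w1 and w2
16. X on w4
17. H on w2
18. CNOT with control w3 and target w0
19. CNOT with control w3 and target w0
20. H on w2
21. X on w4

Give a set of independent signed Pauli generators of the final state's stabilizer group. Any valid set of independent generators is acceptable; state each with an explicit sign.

The final state is stabilized by the group generated by +IIXII, +IIIXI, +IIIIX, +ZIIII, +IZIII; other independent generating sets are equally valid.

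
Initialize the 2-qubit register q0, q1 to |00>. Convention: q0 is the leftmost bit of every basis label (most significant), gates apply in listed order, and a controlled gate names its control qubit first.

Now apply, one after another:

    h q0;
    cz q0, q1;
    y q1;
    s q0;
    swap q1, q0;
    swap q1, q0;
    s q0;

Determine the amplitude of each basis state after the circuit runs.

The final amplitudes are 0 on |00>, sqrt(2)*I/2 on |01>, 0 on |10>, -sqrt(2)*I/2 on |11>. Key observation: steps 5-6 multiply out to the identity, so the circuit reduces to the remaining gates.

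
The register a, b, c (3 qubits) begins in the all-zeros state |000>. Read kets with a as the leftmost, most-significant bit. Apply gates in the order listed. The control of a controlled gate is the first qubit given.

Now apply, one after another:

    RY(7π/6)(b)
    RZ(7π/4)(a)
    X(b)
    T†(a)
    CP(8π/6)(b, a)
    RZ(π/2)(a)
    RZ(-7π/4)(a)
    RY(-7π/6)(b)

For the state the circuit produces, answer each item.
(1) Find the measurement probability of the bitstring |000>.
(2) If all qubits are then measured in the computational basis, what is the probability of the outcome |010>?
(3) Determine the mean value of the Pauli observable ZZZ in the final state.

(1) The probability of measuring |000> is 1/4.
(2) Outcome |010> occurs with probability 3/4.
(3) In the final state, ZZZ has expectation -1/2.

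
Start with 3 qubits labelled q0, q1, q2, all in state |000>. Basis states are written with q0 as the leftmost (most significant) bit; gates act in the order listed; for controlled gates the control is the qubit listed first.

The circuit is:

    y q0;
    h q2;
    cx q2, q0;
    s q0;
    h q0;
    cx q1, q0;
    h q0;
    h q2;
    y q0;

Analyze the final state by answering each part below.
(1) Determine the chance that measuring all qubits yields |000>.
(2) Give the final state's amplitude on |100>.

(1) The probability of measuring |000> is 1/4.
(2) |100> carries amplitude -1/2 in the final state.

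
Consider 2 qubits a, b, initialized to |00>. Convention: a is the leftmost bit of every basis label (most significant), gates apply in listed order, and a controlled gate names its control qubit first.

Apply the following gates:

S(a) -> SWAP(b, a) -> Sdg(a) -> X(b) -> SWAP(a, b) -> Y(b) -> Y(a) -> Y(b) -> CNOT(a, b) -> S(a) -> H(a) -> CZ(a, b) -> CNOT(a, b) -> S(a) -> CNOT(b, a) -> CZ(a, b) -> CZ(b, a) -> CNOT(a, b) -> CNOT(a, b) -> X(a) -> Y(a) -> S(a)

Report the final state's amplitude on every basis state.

The resulting statevector has amplitude -sqrt(2)/2 on |00>, -sqrt(2)*I/2 on |01>, 0 on |10>, 0 on |11>. Key observation: the block from step 18 through step 19 cancels to the identity and can be dropped.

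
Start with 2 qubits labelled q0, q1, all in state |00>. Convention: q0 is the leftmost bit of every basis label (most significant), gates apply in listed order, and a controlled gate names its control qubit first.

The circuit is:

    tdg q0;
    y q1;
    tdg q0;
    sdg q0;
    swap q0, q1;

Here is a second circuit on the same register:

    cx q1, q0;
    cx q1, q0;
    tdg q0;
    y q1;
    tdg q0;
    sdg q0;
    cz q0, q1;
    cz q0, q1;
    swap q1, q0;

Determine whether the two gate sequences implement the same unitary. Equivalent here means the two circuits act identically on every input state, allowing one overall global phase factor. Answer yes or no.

Yes, they are equivalent — the unitaries differ by at most a global phase.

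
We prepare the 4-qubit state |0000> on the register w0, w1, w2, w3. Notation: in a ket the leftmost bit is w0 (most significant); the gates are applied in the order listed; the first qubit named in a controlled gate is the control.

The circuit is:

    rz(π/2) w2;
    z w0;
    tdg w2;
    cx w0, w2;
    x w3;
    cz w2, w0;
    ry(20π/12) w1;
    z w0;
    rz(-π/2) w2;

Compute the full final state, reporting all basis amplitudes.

The resulting statevector has amplitude -sqrt(3)/2 on |0001>, 1/2 on |0101>, and 0 on every other basis state.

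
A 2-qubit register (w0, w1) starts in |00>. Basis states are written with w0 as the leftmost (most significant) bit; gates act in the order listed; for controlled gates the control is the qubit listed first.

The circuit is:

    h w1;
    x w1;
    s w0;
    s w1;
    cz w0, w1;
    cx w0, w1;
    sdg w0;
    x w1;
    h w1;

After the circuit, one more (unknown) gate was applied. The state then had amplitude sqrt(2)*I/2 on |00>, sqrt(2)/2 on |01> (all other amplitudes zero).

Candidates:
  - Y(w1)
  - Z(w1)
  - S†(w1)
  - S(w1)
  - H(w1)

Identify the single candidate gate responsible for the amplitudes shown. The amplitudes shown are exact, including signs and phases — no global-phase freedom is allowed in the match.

The applied gate was H(w1).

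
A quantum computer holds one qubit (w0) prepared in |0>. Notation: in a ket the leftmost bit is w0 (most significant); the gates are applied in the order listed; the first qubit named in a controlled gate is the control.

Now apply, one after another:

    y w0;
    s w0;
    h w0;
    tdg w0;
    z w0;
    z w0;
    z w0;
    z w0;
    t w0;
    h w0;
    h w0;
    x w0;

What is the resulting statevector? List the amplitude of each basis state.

The resulting statevector has amplitude sqrt(2)/2 on |0>, -sqrt(2)/2 on |1>. Key observation: gates 3-10 undo each other exactly, leaving only the rest of the circuit to track.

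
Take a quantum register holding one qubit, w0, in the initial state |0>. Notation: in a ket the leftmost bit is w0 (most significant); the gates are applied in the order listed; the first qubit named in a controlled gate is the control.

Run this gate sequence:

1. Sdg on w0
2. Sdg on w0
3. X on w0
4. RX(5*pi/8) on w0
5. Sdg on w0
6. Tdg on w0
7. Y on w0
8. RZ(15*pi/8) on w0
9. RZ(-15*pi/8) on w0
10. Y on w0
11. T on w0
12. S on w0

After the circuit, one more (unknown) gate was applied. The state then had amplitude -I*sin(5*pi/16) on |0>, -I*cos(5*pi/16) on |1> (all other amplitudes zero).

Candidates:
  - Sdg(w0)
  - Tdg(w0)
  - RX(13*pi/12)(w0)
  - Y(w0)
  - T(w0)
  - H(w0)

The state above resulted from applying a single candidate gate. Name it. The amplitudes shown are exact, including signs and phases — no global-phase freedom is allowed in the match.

The applied gate was Sdg(w0).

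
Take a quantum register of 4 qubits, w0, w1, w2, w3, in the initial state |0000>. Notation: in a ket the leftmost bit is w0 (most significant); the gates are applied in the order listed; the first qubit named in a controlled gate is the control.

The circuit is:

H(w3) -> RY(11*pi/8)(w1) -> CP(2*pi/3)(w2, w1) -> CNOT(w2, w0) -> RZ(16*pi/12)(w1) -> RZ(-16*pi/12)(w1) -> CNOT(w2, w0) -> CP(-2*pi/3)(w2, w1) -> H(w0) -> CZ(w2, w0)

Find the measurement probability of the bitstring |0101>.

The probability of measuring |0101> is sqrt(2 - sqrt(2))/16 + 1/8. Key observation: steps 3-8 multiply out to the identity, so the circuit reduces to the remaining gates.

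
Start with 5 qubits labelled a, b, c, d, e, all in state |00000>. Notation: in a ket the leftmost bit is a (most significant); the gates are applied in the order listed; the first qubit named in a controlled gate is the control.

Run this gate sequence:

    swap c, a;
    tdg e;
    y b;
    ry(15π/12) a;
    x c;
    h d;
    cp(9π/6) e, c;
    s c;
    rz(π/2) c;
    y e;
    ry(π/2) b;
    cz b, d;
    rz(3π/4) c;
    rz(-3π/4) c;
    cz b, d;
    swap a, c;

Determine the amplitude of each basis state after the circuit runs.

The resulting statevector has amplitude -sqrt(2 - sqrt(2))*exp(3*I*pi/4)/4 on |10001>, -sqrt(2 - sqrt(2))*exp(3*I*pi/4)/4 on |10011>, sqrt(sqrt(2) + 2)*exp(3*I*pi/4)/4 on |10101>, sqrt(sqrt(2) + 2)*exp(3*I*pi/4)/4 on |10111>, sqrt(2 - sqrt(2))*exp(3*I*pi/4)/4 on |11001>, sqrt(2 - sqrt(2))*exp(3*I*pi/4)/4 on |11011>, -sqrt(sqrt(2) + 2)*exp(3*I*pi/4)/4 on |11101>, -sqrt(sqrt(2) + 2)*exp(3*I*pi/4)/4 on |11111>, and 0 on every other basis state.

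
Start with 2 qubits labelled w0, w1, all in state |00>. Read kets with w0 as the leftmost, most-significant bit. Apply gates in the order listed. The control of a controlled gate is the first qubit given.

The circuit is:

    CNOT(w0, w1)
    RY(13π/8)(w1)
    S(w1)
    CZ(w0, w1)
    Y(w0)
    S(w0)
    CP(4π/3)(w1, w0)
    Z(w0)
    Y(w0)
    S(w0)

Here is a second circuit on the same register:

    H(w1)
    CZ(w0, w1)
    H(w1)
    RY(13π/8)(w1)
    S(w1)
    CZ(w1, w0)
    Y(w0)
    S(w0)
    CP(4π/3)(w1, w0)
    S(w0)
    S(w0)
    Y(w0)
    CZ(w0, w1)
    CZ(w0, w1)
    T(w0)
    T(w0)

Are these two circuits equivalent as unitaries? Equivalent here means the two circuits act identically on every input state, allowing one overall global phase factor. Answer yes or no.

Yes, they are equivalent — the unitaries differ by at most a global phase.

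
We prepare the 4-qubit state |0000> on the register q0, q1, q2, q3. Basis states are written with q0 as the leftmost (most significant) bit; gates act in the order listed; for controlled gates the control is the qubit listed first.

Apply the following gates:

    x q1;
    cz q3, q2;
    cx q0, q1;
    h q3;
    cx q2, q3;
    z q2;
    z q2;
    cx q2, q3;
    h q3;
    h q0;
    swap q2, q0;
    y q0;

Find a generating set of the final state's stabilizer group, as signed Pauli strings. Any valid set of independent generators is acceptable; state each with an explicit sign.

The final state is stabilized by the group generated by +IIXI, -ZIII, -IZII, +IIIZ; other independent generating sets are equally valid. Key observation: the block from step 4 through step 9 cancels to the identity and can be dropped.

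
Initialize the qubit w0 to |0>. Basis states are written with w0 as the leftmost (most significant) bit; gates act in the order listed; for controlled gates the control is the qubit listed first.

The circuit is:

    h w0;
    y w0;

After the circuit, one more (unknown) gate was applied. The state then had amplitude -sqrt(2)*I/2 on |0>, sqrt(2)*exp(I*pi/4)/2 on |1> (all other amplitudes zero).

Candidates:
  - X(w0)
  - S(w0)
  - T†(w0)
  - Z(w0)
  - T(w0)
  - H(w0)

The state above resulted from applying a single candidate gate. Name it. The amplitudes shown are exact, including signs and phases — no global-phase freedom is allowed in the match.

It was T†(w0) that produced the state shown.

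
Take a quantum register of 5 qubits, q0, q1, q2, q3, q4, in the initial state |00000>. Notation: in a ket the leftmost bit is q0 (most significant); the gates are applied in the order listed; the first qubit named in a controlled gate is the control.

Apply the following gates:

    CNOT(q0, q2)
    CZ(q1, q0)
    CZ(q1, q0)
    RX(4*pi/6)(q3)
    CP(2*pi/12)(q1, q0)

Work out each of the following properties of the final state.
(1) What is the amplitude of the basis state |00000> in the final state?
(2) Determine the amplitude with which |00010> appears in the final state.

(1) |00000> carries amplitude 1/2 in the final state.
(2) The amplitude on |00010> is -sqrt(3)*I/2.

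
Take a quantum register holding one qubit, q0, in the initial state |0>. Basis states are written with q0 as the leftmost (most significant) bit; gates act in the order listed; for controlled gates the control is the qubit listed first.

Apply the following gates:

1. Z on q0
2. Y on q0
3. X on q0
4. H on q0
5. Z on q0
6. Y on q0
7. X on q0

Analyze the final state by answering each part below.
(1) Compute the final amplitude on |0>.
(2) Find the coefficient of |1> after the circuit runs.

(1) The amplitude on |0> is -sqrt(2)/2.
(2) The final state's coefficient on |1> equals -sqrt(2)/2.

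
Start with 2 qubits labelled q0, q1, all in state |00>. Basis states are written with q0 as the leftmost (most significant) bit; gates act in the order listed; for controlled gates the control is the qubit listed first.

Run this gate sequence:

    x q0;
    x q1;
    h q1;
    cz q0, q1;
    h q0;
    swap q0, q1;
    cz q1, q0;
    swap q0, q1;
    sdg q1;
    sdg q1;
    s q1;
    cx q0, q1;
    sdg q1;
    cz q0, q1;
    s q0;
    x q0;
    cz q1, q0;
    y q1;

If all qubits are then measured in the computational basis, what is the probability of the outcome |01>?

The probability of measuring |01> is 1/4.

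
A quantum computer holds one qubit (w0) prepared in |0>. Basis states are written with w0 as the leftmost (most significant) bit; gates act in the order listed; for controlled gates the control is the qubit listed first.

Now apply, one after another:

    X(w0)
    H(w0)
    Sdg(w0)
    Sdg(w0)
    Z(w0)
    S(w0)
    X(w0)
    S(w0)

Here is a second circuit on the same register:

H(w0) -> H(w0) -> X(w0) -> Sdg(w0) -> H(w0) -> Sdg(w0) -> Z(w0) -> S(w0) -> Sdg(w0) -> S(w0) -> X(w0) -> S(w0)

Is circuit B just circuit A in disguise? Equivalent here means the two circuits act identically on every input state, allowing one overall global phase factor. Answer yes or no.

No: there is an input state on which the two circuits produce genuinely different outputs (not merely differing by a phase).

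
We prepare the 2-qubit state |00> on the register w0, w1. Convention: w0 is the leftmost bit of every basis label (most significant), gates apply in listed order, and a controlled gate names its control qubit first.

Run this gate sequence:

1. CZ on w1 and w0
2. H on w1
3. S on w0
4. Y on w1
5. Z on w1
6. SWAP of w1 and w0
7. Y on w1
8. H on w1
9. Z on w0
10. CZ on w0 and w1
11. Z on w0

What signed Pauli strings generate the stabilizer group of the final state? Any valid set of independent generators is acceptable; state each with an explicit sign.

The final state is stabilized by the group generated by +XZ, -ZX; other independent generating sets are equally valid.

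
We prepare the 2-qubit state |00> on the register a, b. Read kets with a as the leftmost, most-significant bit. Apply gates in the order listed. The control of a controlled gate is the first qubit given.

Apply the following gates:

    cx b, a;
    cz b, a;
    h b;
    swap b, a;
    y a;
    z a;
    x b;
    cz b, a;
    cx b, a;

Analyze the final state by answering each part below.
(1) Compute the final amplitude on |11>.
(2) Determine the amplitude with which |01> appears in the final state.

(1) |11> carries amplitude -sqrt(2)*I/2 in the final state.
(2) |01> carries amplitude sqrt(2)*I/2 in the final state.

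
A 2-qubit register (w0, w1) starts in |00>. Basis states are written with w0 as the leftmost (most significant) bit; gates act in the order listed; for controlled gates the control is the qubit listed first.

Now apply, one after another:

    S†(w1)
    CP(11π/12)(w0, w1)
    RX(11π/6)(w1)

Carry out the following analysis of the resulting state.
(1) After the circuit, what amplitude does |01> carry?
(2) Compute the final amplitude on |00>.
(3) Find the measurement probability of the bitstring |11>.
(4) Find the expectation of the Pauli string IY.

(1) The amplitude on |01> is I*(-sqrt(6) + sqrt(2))/4.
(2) The final state's coefficient on |00> equals -sqrt(6)/4 - sqrt(2)/4.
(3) A full measurement returns |11> with probability 0.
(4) In the final state, IY has expectation 1/2.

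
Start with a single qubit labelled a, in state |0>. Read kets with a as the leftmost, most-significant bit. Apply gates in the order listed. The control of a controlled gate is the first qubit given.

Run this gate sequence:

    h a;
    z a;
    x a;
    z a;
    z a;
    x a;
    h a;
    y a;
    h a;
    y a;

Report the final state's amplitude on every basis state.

The final amplitudes are -sqrt(2)/2 on |0>, sqrt(2)/2 on |1>.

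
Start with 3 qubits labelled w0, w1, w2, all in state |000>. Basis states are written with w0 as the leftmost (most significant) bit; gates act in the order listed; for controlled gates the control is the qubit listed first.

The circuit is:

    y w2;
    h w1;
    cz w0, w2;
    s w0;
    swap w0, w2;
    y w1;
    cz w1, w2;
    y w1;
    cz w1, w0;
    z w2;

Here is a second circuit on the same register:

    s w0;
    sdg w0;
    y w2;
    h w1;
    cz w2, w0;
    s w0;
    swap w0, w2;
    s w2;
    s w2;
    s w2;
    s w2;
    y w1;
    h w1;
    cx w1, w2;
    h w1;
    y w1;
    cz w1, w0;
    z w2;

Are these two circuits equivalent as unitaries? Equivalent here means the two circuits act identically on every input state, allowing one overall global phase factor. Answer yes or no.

No, they are not equivalent — no single phase factor reconciles the two unitaries.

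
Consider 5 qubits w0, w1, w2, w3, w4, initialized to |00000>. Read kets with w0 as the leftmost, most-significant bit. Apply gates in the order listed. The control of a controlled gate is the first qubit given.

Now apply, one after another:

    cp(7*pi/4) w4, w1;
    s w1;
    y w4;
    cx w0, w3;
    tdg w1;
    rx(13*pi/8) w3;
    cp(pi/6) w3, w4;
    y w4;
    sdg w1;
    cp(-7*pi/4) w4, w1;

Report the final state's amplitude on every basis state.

The resulting statevector has amplitude -cos(3*pi/16) on |00000>, -exp(2*I*pi/3)*sin(3*pi/16) on |00010>, and 0 on every other basis state.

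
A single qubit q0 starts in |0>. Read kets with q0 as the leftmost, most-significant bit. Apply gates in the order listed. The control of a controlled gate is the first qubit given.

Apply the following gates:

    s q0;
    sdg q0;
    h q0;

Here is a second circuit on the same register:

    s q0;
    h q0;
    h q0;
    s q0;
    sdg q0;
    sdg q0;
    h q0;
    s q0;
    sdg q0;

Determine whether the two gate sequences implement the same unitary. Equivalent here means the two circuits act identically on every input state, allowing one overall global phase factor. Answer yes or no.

Yes — the two circuits implement the same unitary up to a global phase.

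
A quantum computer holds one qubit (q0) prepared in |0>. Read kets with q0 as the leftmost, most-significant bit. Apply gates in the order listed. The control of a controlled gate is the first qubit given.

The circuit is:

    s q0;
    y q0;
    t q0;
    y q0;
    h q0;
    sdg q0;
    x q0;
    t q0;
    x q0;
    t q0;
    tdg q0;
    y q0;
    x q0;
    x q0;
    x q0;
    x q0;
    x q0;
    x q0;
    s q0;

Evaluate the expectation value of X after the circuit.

In the final state, X has expectation sqrt(2)/2.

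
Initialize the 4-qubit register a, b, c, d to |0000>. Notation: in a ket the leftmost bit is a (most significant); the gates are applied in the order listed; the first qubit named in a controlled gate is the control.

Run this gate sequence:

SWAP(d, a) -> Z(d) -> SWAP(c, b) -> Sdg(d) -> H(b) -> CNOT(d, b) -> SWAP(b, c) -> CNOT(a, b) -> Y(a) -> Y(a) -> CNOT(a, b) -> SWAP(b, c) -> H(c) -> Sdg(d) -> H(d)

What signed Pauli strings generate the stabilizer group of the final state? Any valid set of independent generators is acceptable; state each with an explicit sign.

The stabilizer group can be generated by +IXII, +IIXI, +IIIX, +ZIII, among other valid generating sets. Key observation: the block from step 7 through step 12 cancels to the identity and can be dropped.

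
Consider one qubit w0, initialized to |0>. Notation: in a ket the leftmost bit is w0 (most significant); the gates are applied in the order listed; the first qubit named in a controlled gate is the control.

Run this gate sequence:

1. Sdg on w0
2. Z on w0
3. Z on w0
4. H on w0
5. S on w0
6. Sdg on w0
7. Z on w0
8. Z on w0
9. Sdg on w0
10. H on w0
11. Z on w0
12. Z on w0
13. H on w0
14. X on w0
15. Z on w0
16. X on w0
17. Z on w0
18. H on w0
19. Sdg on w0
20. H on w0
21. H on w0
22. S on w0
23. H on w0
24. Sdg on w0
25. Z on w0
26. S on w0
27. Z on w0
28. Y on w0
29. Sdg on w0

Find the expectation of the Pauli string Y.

The expectation value of Y is 0. Key observation: steps 18-23 multiply out to the identity, so the circuit reduces to the remaining gates.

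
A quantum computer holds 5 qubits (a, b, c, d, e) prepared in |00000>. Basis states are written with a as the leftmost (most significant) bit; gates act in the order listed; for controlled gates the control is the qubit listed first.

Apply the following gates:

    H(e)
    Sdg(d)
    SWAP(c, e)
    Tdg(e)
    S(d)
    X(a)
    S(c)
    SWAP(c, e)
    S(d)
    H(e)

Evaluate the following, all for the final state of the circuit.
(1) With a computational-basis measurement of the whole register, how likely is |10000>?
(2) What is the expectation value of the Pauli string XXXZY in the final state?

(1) Outcome |10000> occurs with probability 1/2.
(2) The observable XXXZY averages to 0.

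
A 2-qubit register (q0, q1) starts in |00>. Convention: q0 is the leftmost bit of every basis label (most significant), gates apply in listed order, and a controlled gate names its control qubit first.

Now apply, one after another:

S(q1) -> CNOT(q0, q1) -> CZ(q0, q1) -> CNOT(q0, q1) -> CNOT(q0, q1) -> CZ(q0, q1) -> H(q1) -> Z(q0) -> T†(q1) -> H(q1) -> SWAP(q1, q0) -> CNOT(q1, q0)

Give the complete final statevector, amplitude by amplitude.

The final amplitudes are 1/2 - exp(3*I*pi/4)/2 on |00>, 0 on |01>, 1/2 + exp(3*I*pi/4)/2 on |10>, 0 on |11>. Key observation: gates 3-6 undo each other exactly, leaving only the rest of the circuit to track.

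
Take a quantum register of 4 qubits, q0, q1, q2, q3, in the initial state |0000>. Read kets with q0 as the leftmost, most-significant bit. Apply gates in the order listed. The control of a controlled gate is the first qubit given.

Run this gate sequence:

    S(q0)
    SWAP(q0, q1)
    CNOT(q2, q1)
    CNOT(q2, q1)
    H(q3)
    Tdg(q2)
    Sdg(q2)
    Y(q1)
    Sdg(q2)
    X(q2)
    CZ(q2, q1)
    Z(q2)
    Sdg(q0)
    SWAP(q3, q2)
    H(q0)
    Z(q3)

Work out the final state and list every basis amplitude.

The final amplitudes are -I/2 on |0101>, -I/2 on |0111>, -I/2 on |1101>, -I/2 on |1111>, and 0 on every other basis state.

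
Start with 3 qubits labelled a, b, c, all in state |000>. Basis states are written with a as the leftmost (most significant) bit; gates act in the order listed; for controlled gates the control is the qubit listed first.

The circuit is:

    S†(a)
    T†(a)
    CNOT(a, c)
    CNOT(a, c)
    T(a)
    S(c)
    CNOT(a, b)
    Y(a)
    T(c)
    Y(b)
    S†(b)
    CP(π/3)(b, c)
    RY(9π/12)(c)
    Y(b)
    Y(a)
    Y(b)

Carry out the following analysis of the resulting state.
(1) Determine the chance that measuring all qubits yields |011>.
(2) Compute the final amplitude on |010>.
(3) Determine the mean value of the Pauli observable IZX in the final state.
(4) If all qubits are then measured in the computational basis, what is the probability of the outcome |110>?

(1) A full measurement returns |011> with probability sqrt(2)/4 + 1/2. Key observation: steps 2-5 multiply out to the identity, so the circuit reduces to the remaining gates.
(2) The amplitude on |010> is sqrt(2 - sqrt(2))/2.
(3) The expectation value of IZX is -sqrt(2)/2.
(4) Outcome |110> occurs with probability 0.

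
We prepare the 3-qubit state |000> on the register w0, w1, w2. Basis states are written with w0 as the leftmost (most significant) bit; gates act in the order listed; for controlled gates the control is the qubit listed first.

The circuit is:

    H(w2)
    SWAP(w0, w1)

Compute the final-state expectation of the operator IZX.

In the final state, IZX has expectation 1.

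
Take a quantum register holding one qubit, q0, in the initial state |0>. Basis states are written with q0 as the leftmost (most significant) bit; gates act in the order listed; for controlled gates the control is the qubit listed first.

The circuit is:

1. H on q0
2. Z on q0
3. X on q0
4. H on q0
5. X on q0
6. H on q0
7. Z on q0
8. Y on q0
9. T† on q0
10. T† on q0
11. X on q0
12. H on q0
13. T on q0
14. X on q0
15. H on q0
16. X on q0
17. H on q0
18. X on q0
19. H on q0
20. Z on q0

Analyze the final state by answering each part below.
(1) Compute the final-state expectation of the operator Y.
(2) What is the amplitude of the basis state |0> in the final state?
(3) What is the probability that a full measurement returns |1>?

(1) In the final state, Y has expectation sqrt(2)/2. Key observation: steps 17-20 multiply out to the identity, so the circuit reduces to the remaining gates.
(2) The final state's coefficient on |0> equals sqrt(2)*(1 - exp(I*pi/4) + exp(3*I*pi/4) + I)/4.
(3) Outcome |1> occurs with probability sqrt(2)/4 + 1/2.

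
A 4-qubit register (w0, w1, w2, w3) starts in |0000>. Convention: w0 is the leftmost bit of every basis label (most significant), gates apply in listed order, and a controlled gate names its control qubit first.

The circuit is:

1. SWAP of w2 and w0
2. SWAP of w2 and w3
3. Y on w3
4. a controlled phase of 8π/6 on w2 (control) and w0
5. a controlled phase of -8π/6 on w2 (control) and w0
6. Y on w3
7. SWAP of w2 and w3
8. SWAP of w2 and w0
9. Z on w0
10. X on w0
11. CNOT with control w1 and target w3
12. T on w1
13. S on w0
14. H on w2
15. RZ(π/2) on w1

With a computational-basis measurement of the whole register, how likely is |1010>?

The probability of measuring |1010> is 1/2.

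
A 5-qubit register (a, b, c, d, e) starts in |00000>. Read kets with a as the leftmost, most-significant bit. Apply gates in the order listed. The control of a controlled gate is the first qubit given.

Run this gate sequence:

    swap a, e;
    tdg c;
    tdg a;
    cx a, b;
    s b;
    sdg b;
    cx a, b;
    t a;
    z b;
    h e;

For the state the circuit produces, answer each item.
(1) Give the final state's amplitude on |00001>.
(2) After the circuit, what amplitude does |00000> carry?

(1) The amplitude on |00001> is sqrt(2)/2. Key observation: gates 3-8 undo each other exactly, leaving only the rest of the circuit to track.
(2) |00000> carries amplitude sqrt(2)/2 in the final state.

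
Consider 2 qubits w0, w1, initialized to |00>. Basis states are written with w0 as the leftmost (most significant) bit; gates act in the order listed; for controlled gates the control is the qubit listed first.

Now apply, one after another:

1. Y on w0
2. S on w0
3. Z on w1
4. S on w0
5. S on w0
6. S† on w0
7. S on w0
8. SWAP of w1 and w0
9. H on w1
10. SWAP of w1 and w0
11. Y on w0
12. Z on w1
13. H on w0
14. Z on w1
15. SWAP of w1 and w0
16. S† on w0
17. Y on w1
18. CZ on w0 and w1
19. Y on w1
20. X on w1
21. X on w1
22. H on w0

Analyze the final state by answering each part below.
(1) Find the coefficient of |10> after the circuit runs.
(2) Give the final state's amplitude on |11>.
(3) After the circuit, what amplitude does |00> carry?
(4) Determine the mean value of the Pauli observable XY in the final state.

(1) The final state's coefficient on |10> equals sqrt(2)*I/2.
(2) The final state's coefficient on |11> equals 0.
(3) |00> carries amplitude sqrt(2)*I/2 in the final state.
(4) The observable XY averages to 0.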